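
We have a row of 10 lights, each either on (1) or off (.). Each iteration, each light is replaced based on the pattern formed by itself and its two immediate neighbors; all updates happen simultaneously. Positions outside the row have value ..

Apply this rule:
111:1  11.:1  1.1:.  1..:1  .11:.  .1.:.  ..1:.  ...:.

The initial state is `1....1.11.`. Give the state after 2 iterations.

..1......1

iteration 1: .1......11
iteration 2: ..1......1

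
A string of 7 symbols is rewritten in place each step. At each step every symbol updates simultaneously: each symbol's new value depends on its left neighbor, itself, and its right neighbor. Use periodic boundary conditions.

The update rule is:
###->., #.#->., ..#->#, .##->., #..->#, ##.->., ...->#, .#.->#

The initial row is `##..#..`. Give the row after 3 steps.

..#####

step 1: ..#####
step 2: ##.....
step 3: ..#####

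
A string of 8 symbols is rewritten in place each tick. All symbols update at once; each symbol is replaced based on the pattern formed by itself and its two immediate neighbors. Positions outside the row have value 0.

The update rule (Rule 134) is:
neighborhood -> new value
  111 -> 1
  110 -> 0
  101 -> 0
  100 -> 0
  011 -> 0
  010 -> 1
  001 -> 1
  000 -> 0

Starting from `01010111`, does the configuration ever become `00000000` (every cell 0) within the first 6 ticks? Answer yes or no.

11010010
00010110
00110000
01000000
11000000
00000000
all cells are 0 at tick 6

yes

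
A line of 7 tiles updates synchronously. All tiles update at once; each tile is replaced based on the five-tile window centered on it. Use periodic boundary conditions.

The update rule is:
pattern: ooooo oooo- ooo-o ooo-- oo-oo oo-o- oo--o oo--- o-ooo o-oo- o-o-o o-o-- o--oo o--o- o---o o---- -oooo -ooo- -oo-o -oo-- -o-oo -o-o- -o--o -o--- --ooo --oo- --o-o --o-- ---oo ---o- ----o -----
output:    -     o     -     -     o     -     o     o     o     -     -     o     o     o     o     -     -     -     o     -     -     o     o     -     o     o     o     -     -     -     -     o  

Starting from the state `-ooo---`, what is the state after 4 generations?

-o--o--
--oo--o
ooo-oo-
o--o-oo

o--o-oo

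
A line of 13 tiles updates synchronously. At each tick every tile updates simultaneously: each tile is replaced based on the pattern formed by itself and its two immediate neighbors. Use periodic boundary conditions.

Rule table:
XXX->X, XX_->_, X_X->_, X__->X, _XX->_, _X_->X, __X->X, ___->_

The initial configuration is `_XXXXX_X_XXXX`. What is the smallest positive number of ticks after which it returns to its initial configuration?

__XXX__X__XX_
_X_X_XXXXX__X
_X_X__XXX_XXX
_X_XXX_X___X_
XX__X__XX_XXX
X_XXXXX____XX
___XXX_X__X_X
X_X_X__XXXX_X
__X_XXX_XX___
_XX__X____X__
X__XXXX__XXX_
XXX_XX_XX_X__
_X________XXX
_XX______X_X_
X__X____XX_XX
_XXXX__X____X
__XX_XXXX__XX
XX____XX_XX__
__X__X_____XX
XXXXXXX___X__
_XXXXX_X_XXXX

21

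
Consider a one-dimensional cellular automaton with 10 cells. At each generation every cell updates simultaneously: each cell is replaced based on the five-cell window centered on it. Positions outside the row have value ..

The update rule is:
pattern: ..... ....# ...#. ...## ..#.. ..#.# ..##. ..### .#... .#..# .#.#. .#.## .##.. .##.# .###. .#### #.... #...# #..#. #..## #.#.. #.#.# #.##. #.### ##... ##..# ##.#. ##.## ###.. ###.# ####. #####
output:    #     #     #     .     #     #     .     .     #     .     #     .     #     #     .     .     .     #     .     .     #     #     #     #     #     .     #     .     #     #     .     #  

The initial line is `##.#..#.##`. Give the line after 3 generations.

####..#.##

.###..#.##
...#..#.##
####..#.##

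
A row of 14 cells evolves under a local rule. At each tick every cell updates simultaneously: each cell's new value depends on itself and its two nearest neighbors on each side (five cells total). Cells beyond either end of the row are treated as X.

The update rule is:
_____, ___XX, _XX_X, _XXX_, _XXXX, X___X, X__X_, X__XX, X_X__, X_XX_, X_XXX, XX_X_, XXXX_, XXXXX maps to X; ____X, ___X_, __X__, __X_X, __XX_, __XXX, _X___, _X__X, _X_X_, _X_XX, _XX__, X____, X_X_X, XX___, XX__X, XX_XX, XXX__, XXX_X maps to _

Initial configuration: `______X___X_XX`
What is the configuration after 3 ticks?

tick 1: __XX____X___XX
tick 2: _X________XX_X
tick 3: XX__XXXX_X_X_X

XX__XXXX_X_X_X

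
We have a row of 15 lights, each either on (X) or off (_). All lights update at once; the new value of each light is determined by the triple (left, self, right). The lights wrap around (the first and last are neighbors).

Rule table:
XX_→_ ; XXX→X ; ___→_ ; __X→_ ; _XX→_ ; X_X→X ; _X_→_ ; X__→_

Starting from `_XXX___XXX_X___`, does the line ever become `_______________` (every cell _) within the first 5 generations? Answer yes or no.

__X_____X_X____
_________X_____
_______________
all cells are _ at generation 3

yes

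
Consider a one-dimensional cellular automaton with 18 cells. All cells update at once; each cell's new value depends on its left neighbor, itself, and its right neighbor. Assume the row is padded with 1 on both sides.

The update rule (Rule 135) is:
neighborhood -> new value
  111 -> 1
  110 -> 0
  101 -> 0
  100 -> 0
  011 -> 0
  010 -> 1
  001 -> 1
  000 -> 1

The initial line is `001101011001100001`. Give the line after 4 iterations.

iteration 1: 010001000010001110
iteration 2: 010111011110110100
iteration 3: 010010001100000101
iteration 4: 010110110001111100

010110110001111100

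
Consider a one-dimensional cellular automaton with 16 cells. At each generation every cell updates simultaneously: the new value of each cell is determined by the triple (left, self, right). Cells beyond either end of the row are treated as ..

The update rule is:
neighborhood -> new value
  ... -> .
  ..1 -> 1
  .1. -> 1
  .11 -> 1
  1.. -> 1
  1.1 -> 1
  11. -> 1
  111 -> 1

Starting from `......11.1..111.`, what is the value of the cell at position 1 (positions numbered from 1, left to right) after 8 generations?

1

.....11111111111
....111111111111
...1111111111111
..11111111111111
.111111111111111
1111111111111111
1111111111111111  (fixed point — unchanged through generation 8)
position 1 holds 1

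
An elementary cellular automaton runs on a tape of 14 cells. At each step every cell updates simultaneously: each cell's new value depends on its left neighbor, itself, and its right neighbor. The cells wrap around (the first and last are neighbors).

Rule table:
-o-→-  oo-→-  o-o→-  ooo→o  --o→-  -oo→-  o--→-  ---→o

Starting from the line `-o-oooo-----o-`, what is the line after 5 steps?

--oo------o---

----oo--ooo---
ooo------o--oo
oo--oooo-----o
o----oo--ooo--
--oo------o---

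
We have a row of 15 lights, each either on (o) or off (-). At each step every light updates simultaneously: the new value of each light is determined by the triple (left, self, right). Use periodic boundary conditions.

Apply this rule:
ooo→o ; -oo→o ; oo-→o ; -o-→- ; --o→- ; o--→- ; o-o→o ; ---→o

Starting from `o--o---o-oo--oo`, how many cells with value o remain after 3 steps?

o----o--ooo--oo
o-oo----ooo--oo
oooo-oo-ooo--oo
count of o: 11

11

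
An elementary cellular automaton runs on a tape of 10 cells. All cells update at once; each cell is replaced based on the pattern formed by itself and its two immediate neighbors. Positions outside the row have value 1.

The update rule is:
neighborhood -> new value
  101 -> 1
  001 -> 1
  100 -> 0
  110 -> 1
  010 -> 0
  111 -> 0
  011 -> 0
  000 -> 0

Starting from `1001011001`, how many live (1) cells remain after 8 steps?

7

1010101010
1101010101
0110101010
1011010101
1101101010
0110110101
1011011010
1101101101
count of 1: 7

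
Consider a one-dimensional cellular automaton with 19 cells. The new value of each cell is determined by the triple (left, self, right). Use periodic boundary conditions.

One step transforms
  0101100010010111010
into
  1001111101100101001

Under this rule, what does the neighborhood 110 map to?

At position 4 the neighborhood is 110; the next row has 1 there.

1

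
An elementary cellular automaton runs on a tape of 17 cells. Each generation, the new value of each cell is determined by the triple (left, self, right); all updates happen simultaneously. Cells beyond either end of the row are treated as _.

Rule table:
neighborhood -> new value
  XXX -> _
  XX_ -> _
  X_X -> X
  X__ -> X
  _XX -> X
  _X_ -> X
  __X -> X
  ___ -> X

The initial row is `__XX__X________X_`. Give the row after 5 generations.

XXX_XXXXXXXXXXXXX
X__XX____________
XXXX_XXXXXXXXXXXX
X___XX___________
XXXXX_XXXXXXXXXXX

XXXXX_XXXXXXXXXXX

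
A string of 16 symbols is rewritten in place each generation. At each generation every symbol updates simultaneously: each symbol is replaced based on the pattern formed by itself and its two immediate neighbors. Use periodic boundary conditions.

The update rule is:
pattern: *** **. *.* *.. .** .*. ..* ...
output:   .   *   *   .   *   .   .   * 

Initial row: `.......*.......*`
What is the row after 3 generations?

generation 1: .*****...*****..
generation 2: .*...*.*.*...*.*
generation 3: *..*..*.*..*..*.

*..*..*.*..*..*.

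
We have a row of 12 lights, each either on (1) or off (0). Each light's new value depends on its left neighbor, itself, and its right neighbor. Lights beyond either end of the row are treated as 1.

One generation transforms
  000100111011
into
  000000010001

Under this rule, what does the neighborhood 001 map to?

0

At position 2 the neighborhood is 001; the next row has 0 there.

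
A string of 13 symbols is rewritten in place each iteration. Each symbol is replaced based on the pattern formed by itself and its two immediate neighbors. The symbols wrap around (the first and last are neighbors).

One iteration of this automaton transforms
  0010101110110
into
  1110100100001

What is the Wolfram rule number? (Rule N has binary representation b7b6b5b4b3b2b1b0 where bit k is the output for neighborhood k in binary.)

position 7: 111 → 1  (bit 7 = 1)
position 8: 110 → 0  (bit 6 = 0)
position 3: 101 → 0  (bit 5 = 0)
position 12: 100 → 1  (bit 4 = 1)
position 6: 011 → 0  (bit 3 = 0)
position 2: 010 → 1  (bit 2 = 1)
position 1: 001 → 1  (bit 1 = 1)
position 0: 000 → 1  (bit 0 = 1)
bits b7..b0 = 10010111 = 151

151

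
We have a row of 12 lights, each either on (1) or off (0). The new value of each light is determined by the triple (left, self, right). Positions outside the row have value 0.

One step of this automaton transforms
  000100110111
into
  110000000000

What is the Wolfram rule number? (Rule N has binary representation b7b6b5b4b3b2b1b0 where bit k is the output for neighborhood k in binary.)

position 10: 111 → 0  (bit 7 = 0)
position 7: 110 → 0  (bit 6 = 0)
position 8: 101 → 0  (bit 5 = 0)
position 4: 100 → 0  (bit 4 = 0)
position 6: 011 → 0  (bit 3 = 0)
position 3: 010 → 0  (bit 2 = 0)
position 2: 001 → 0  (bit 1 = 0)
position 0: 000 → 1  (bit 0 = 1)
bits b7..b0 = 00000001 = 1

1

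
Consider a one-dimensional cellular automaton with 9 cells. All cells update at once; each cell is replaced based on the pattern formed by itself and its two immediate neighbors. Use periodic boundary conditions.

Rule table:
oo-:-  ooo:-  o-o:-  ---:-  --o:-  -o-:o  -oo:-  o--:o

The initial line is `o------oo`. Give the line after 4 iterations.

---oo----

-o-------
-oo------
---o-----
---oo----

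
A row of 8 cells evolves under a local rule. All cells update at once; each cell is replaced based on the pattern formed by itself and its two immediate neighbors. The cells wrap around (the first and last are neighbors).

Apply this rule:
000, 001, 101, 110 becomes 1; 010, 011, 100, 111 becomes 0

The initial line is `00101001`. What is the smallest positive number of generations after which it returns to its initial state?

8

01010010
10100100
01001001
10010010
00100101
01001010
10010100
00101001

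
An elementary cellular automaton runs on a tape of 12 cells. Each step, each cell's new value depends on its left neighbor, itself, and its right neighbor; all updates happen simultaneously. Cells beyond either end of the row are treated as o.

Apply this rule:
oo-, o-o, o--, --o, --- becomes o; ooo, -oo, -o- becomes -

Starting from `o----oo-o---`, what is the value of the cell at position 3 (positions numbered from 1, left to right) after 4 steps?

-

ooooo-oo-ooo
----oo-oo---
oooo-oo-oooo
---oo-oo----
position 3 holds -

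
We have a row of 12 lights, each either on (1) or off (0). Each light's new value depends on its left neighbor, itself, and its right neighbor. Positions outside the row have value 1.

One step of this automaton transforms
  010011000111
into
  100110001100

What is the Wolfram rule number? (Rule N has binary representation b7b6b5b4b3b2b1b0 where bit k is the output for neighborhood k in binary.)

42

position 10: 111 → 0  (bit 7 = 0)
position 5: 110 → 0  (bit 6 = 0)
position 0: 101 → 1  (bit 5 = 1)
position 2: 100 → 0  (bit 4 = 0)
position 4: 011 → 1  (bit 3 = 1)
position 1: 010 → 0  (bit 2 = 0)
position 3: 001 → 1  (bit 1 = 1)
position 7: 000 → 0  (bit 0 = 0)
bits b7..b0 = 00101010 = 42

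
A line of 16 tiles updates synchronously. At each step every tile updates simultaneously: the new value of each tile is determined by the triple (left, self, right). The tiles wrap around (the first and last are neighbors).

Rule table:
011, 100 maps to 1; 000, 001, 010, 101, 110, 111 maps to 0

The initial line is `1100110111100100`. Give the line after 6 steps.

1000000001001000

1010100100010010
0000010010001000
0000001001000100
0000000100100010
0000000010010001
1000000001001000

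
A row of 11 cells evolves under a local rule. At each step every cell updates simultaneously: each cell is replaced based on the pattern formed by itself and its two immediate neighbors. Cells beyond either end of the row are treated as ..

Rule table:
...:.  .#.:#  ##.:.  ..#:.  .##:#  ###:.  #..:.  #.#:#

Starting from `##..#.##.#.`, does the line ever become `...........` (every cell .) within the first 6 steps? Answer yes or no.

no

#...###.##.
#...#..##..
#...#..#...
#...#..#...  (fixed point — unchanged through step 6)
step 6 is #...#..#..., still not uniform .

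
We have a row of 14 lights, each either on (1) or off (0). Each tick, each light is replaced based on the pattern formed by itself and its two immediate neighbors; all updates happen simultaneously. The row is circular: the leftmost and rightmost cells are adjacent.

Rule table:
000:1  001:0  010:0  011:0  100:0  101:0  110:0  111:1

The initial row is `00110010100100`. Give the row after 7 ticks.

10000000000001
00111111111100
10011111111001
00001111110000
11100111100111
11000011000011
10011000011001

10011000011001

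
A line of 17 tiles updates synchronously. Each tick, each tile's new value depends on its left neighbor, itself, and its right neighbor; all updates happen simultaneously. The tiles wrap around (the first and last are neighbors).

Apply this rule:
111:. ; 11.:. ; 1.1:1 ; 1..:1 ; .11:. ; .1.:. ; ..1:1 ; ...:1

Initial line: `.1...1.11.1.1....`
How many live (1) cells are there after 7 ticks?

1.111.1..1.1.1111
.1...1.11.1.1....  (repeats tick 0; period 2)
tick 7: 1.111.1..1.1.1111
count of 1: 11

11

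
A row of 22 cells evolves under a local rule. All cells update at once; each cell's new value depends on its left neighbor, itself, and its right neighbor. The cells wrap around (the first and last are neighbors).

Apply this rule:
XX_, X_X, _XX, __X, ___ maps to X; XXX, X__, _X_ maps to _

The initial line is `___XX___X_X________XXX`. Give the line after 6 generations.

_X_XX_______XX_XX_____

_XXXX_XX_X__XXXXXXXX_X
XX__XXXXX__XX______XX_
XX_XX___X_XXX_XXXXXXXX
_XXXX_XX_XX_XXX_______
XX__XXXXXXXXX_X_XXXXXX
_X_XX_______XX_XX_____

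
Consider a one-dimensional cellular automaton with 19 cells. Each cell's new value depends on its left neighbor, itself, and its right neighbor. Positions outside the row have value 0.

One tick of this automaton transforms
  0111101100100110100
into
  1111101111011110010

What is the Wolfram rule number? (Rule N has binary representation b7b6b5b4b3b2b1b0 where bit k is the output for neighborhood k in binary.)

position 2: 111 → 1  (bit 7 = 1)
position 4: 110 → 1  (bit 6 = 1)
position 5: 101 → 0  (bit 5 = 0)
position 8: 100 → 1  (bit 4 = 1)
position 1: 011 → 1  (bit 3 = 1)
position 10: 010 → 0  (bit 2 = 0)
position 0: 001 → 1  (bit 1 = 1)
position 18: 000 → 0  (bit 0 = 0)
bits b7..b0 = 11011010 = 218

218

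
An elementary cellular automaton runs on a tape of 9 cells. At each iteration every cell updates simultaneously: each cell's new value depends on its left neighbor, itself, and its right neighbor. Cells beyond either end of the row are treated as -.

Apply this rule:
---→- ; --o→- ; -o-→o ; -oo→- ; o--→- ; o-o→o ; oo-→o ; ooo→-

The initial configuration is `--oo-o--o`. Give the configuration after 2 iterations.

---ooo--o
-----o--o

-----o--o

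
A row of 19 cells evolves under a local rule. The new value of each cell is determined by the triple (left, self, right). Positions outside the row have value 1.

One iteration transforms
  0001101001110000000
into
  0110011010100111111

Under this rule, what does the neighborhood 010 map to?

1

At position 6 the neighborhood is 010; the next row has 1 there.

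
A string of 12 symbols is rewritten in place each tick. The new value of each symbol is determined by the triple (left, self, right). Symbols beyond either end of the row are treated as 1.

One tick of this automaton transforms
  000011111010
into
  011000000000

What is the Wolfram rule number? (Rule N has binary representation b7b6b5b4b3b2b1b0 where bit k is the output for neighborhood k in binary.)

1

position 5: 111 → 0  (bit 7 = 0)
position 8: 110 → 0  (bit 6 = 0)
position 9: 101 → 0  (bit 5 = 0)
position 0: 100 → 0  (bit 4 = 0)
position 4: 011 → 0  (bit 3 = 0)
position 10: 010 → 0  (bit 2 = 0)
position 3: 001 → 0  (bit 1 = 0)
position 1: 000 → 1  (bit 0 = 1)
bits b7..b0 = 00000001 = 1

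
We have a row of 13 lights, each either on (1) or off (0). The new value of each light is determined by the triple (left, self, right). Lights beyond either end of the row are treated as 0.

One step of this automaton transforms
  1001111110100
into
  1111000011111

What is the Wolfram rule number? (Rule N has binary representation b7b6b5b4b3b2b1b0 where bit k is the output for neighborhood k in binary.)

127

position 4: 111 → 0  (bit 7 = 0)
position 8: 110 → 1  (bit 6 = 1)
position 9: 101 → 1  (bit 5 = 1)
position 1: 100 → 1  (bit 4 = 1)
position 3: 011 → 1  (bit 3 = 1)
position 0: 010 → 1  (bit 2 = 1)
position 2: 001 → 1  (bit 1 = 1)
position 12: 000 → 1  (bit 0 = 1)
bits b7..b0 = 01111111 = 127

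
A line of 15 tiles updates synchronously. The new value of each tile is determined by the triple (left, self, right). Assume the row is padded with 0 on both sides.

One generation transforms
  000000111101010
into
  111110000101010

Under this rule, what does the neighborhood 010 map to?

At position 11 the neighborhood is 010; the next row has 1 there.

1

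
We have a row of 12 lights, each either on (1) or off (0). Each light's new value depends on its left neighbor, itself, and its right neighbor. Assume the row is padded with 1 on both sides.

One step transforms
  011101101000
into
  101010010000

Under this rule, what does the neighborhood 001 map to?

At position 11 the neighborhood is 001; the next row has 0 there.

0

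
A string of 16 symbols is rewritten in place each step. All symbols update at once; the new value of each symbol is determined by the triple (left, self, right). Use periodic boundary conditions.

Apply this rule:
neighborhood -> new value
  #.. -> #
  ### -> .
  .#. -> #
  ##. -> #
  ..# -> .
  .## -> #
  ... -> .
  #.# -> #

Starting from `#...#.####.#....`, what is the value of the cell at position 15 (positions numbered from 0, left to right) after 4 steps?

step 1: ##..###..####...
step 2: ###.#.##.#..##..
step 3: #.#########.###.
step 4: ###.......###.##
position 15 holds #

#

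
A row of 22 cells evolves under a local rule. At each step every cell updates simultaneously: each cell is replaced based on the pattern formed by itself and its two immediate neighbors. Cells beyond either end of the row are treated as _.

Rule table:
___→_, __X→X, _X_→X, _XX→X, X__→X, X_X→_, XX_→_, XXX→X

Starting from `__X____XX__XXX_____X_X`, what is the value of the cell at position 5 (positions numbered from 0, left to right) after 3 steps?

X

_XXX__XX_XXXX_X___XX_X
XXX_XXX__XXX__XX_XX__X
XX__XX_XXXX_XXX__X_XXX
position 5 holds X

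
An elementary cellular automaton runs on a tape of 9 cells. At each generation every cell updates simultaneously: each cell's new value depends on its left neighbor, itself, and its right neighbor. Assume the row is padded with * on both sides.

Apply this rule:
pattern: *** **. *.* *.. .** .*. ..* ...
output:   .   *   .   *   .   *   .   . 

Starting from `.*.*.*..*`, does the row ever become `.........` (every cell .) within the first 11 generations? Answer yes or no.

no

.*.*.**..
.*.*..**.
.*.**..*.
.*..**.*.
.**..*.*.
..**.*.*.
*..*.*.*.
**.*.*.*.
.*.*.*.*.
.*.*.*.*.  (fixed point — unchanged through generation 11)
generation 11 is .*.*.*.*., still not uniform .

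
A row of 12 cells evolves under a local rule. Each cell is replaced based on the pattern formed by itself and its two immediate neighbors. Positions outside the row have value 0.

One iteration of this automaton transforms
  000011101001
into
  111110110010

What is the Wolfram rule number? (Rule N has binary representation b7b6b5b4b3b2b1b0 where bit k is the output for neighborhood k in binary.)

107

position 5: 111 → 0  (bit 7 = 0)
position 6: 110 → 1  (bit 6 = 1)
position 7: 101 → 1  (bit 5 = 1)
position 9: 100 → 0  (bit 4 = 0)
position 4: 011 → 1  (bit 3 = 1)
position 8: 010 → 0  (bit 2 = 0)
position 3: 001 → 1  (bit 1 = 1)
position 0: 000 → 1  (bit 0 = 1)
bits b7..b0 = 01101011 = 107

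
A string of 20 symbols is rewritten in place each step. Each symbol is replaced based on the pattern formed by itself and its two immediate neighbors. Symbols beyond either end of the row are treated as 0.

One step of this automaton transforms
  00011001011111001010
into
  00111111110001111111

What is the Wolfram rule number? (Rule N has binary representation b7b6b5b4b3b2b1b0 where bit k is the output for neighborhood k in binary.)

position 10: 111 → 0  (bit 7 = 0)
position 4: 110 → 1  (bit 6 = 1)
position 8: 101 → 1  (bit 5 = 1)
position 5: 100 → 1  (bit 4 = 1)
position 3: 011 → 1  (bit 3 = 1)
position 7: 010 → 1  (bit 2 = 1)
position 2: 001 → 1  (bit 1 = 1)
position 0: 000 → 0  (bit 0 = 0)
bits b7..b0 = 01111110 = 126

126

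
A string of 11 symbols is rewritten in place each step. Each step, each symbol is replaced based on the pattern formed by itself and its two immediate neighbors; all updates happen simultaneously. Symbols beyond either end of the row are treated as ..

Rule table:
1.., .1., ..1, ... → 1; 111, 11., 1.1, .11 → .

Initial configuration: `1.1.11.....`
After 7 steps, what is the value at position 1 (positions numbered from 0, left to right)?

.

1.1...11111
1.1111.....
1.....11111
111111.....
......11111
111111.....  (repeats step 4; period 2)
step 7: ......11111
position 1 holds .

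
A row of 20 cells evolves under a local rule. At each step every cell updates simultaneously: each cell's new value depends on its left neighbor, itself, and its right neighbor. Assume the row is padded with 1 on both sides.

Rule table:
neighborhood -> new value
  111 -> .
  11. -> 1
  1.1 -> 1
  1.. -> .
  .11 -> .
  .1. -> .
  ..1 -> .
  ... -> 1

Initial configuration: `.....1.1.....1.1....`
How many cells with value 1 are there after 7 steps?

9

step 1: .111..1..111..1..11.
step 2: 1..1.......1......11
step 3: 1....11111...1111...
step 4: 1.11.....1.1....1.1.
step 5: 11.1.111..1..11..1.1
step 6: .11.1..1......1...1.
step 7: 1.11.....1111...1..1
count of 1: 9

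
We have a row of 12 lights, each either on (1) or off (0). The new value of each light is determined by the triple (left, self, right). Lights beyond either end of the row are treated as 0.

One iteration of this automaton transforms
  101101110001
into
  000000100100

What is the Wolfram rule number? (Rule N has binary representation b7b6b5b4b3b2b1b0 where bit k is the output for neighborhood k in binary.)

position 6: 111 → 1  (bit 7 = 1)
position 3: 110 → 0  (bit 6 = 0)
position 1: 101 → 0  (bit 5 = 0)
position 8: 100 → 0  (bit 4 = 0)
position 2: 011 → 0  (bit 3 = 0)
position 0: 010 → 0  (bit 2 = 0)
position 10: 001 → 0  (bit 1 = 0)
position 9: 000 → 1  (bit 0 = 1)
bits b7..b0 = 10000001 = 129

129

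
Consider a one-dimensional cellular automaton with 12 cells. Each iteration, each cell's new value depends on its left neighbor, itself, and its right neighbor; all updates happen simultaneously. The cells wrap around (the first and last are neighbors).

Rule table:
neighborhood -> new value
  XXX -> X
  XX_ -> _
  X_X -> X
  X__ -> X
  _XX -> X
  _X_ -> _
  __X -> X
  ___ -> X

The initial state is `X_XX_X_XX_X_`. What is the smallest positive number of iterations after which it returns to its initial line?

_XX_X_XX_X_X
XX_X_XX_X_X_
X_X_XX_X_X_X
_X_XX_X_X_XX
X_XX_X_X_XX_
_XX_X_X_XX_X
XX_X_X_XX_X_
X_X_X_XX_X_X
_X_X_XX_X_XX
X_X_XX_X_XX_
_X_XX_X_XX_X
X_XX_X_XX_X_

12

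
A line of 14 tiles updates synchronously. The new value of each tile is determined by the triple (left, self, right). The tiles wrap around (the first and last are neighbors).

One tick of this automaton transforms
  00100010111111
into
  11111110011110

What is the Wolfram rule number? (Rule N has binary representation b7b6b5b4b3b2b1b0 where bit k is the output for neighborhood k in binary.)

position 9: 111 → 1  (bit 7 = 1)
position 13: 110 → 0  (bit 6 = 0)
position 7: 101 → 0  (bit 5 = 0)
position 0: 100 → 1  (bit 4 = 1)
position 8: 011 → 0  (bit 3 = 0)
position 2: 010 → 1  (bit 2 = 1)
position 1: 001 → 1  (bit 1 = 1)
position 4: 000 → 1  (bit 0 = 1)
bits b7..b0 = 10010111 = 151

151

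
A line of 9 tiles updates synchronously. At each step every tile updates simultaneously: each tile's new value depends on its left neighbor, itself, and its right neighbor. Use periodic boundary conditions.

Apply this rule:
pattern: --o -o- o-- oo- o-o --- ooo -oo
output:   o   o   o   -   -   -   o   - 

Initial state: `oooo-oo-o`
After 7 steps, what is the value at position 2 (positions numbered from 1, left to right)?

o

ooo------
-o-o----o
-o-oo--oo
-o---oo--
ooo-o--o-
-o--oooo-
oooo-oo-o
position 2 holds o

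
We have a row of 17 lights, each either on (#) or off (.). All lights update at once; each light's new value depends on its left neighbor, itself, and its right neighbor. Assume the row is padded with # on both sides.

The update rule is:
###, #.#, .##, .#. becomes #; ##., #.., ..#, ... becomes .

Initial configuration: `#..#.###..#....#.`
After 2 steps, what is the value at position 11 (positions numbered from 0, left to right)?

step 1: ...####...#....##
step 2: ...###....#....##
position 11 holds .

.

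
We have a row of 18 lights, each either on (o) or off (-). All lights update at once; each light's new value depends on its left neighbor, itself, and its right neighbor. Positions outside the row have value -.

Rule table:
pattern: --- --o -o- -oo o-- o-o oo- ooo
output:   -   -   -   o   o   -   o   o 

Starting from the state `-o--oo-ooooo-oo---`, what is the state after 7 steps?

----oo-ooooo-ooooo

--o-oo-ooooo-ooo--
----oo-ooooo-oooo-
----oo-ooooo-ooooo
----oo-ooooo-ooooo  (fixed point — unchanged through step 7)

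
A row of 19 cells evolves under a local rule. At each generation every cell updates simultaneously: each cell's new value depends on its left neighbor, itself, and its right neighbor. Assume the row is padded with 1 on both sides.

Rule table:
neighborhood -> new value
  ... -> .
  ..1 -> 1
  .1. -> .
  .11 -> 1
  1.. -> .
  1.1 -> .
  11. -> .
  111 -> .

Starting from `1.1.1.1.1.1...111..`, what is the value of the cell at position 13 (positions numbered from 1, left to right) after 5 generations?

.

.............11...1
............11...11
...........11...11.
..........11...11..
.........11...11..1
position 13 holds .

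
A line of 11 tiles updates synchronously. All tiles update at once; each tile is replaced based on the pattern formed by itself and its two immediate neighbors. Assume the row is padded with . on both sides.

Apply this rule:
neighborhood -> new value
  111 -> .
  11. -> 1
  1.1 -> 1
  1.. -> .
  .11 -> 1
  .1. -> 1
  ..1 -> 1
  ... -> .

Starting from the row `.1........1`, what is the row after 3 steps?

11.....11.1

11.......11
11......111
11.....11.1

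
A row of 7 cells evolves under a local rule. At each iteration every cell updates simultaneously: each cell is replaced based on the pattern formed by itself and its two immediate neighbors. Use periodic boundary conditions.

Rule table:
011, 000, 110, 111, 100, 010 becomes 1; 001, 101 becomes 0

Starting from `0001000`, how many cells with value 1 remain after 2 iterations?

6

1101111
1101111
count of 1: 6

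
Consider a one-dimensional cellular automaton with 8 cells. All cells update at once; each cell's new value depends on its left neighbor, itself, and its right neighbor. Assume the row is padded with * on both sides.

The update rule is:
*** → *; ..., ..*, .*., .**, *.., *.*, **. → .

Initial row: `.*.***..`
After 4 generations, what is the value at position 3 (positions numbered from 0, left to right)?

....*...
........
........  (fixed point — unchanged through generation 4)
position 3 holds .

.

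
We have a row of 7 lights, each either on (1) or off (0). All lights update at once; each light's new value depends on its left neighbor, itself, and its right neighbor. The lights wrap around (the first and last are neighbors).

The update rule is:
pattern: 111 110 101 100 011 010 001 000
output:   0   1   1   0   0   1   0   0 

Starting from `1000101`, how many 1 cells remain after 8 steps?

1

step 1: 1000110
step 2: 1000011
step 3: 1000000
step 4: 1000000  (fixed point — unchanged through step 8)
count of 1: 1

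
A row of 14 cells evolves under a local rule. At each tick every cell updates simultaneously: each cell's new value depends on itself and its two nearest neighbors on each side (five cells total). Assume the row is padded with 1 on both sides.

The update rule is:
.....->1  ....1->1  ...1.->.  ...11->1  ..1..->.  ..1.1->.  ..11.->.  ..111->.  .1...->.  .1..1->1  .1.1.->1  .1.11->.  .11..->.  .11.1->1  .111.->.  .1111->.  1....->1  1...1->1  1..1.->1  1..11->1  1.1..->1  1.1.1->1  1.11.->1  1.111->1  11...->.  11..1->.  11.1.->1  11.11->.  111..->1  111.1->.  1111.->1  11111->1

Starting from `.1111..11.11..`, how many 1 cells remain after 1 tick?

7

.1.11.1.1.1..1
count of 1: 7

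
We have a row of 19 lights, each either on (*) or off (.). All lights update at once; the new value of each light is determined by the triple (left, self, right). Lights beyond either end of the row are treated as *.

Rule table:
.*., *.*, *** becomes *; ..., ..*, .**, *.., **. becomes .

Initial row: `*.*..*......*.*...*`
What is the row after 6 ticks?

.....*.......*.....

.**..*......***....
*....*.......*.....
.....*.......*.....
.....*.......*.....  (fixed point — unchanged through tick 6)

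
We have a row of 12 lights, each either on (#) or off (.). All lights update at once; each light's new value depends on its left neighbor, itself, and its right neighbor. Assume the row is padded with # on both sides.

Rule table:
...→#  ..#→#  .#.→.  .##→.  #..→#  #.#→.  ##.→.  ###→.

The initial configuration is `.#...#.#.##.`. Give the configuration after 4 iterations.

##...#######

iteration 1: ..###.......
iteration 2: ##...#######
iteration 3: ..###.......  (repeats iteration 1; period 2)
iteration 4: ##...#######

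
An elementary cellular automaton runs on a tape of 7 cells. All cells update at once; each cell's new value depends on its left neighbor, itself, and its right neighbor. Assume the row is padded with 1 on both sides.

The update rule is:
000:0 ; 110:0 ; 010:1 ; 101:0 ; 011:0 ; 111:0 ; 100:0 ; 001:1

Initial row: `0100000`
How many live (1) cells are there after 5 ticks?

3

0100001
0100010
0100110
0101000
0101001
count of 1: 3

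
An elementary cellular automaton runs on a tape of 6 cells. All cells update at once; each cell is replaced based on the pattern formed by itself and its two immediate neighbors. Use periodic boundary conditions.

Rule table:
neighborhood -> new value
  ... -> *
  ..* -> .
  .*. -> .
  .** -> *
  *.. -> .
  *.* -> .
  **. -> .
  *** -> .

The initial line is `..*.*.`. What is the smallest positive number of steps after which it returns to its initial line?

9

*.....
..***.
*.*...
....*.
***...
*...*.
..*...
*...**
..*.*.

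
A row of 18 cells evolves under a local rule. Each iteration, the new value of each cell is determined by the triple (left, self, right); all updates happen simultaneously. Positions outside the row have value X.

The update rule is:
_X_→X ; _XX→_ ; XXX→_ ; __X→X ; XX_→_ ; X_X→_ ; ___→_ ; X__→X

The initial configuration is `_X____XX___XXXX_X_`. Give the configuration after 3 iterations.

X_X_________X_X___

_XX__X__X_X_____X_
___XXXXXX_XX___XX_
X_X_________X_X___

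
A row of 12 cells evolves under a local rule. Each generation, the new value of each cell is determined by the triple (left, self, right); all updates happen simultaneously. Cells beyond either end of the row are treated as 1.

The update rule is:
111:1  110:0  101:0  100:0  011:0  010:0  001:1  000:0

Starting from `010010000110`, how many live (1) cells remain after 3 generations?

000100001000
001000010001
010000100010
count of 1: 3

3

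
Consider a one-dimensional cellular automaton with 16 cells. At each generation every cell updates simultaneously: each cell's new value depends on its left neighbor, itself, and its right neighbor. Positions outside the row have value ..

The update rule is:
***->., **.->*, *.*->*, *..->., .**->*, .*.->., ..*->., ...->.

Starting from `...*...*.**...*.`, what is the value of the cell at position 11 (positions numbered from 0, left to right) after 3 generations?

.

generation 1: ........***.....
generation 2: ........*.*.....
generation 3: .........*......
position 11 holds .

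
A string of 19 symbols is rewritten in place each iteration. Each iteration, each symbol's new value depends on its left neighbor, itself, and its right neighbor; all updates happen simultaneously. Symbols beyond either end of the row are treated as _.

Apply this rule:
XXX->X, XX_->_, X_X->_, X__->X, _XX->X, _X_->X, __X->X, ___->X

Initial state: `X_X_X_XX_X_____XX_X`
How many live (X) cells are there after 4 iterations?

iteration 1: X_X_X_X__XXXXXXX__X
iteration 2: X_X_X_XXXXXXXXX_XXX
iteration 3: X_X_X_XXXXXXXX__XX_
iteration 4: X_X_X_XXXXXXX_XXX_X
count of X: 14

14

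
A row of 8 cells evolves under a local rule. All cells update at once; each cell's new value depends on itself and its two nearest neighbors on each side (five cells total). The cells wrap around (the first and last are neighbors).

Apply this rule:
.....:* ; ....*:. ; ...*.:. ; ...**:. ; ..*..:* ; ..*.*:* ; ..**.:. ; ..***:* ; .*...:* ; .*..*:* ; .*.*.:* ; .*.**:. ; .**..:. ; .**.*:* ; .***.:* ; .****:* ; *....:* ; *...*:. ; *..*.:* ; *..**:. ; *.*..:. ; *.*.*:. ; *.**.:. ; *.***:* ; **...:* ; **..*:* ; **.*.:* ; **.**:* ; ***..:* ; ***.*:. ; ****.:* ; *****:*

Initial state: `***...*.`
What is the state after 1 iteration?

****..*.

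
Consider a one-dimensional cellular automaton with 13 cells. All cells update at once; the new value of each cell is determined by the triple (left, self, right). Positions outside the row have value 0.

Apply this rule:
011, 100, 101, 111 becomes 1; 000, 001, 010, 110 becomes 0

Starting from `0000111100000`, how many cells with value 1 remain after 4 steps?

4

0000111010000
0000110101000
0000101010100
0000010101010
count of 1: 4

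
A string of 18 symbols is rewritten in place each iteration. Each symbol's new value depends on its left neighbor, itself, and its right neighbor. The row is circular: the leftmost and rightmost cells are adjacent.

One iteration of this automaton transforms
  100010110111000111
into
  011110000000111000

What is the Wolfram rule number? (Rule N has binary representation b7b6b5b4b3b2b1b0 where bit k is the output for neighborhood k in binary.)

23

position 10: 111 → 0  (bit 7 = 0)
position 0: 110 → 0  (bit 6 = 0)
position 5: 101 → 0  (bit 5 = 0)
position 1: 100 → 1  (bit 4 = 1)
position 6: 011 → 0  (bit 3 = 0)
position 4: 010 → 1  (bit 2 = 1)
position 3: 001 → 1  (bit 1 = 1)
position 2: 000 → 1  (bit 0 = 1)
bits b7..b0 = 00010111 = 23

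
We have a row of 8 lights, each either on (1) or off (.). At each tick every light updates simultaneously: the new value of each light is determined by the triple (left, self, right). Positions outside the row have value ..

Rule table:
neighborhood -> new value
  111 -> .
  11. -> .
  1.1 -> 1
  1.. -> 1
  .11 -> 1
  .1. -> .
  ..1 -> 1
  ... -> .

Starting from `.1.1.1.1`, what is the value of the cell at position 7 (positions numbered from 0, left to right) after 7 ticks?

1.1.1.1.
.1.1.1.1  (repeats tick 0; period 2)
tick 7: 1.1.1.1.
position 7 holds .

.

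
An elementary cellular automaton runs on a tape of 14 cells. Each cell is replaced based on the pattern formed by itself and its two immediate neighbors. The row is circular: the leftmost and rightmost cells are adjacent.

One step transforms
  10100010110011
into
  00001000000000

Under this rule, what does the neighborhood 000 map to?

1

At position 4 the neighborhood is 000; the next row has 1 there.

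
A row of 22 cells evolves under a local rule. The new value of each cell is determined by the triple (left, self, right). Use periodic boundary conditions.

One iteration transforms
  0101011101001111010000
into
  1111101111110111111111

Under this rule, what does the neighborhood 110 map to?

At position 7 the neighborhood is 110; the next row has 1 there.

1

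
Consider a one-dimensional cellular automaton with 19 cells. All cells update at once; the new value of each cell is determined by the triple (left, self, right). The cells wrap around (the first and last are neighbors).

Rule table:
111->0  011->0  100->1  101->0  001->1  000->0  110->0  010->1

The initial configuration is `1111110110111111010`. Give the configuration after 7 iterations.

1000100000010001000

0000000000000000010
0000000000000000111
1000000000000001000
1100000000000011101
0010000000000100000
0111000000001110000
1000100000010001000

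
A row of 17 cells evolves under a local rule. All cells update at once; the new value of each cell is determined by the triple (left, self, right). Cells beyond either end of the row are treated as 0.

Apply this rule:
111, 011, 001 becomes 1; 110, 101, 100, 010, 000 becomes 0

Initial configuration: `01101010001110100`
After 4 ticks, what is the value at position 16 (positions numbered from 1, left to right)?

11000000011100000
10000000111000000
00000001110000000
00000011100000000
position 16 holds 0

0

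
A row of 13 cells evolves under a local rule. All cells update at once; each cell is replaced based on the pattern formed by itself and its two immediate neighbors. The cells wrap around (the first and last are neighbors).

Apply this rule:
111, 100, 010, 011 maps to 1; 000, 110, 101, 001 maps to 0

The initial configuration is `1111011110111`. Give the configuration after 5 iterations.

1110011100111
1101011010111
1001010010111
0101011010111
0101010010110

0101010010110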